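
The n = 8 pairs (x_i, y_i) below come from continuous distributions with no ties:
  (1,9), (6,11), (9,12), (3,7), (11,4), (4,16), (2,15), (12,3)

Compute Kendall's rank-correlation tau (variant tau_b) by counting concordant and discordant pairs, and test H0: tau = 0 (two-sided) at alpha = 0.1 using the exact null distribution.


Step 1: Enumerate the 28 unordered pairs (i,j) with i<j and classify each by sign(x_j-x_i) * sign(y_j-y_i).
  (1,2):dx=+5,dy=+2->C; (1,3):dx=+8,dy=+3->C; (1,4):dx=+2,dy=-2->D; (1,5):dx=+10,dy=-5->D
  (1,6):dx=+3,dy=+7->C; (1,7):dx=+1,dy=+6->C; (1,8):dx=+11,dy=-6->D; (2,3):dx=+3,dy=+1->C
  (2,4):dx=-3,dy=-4->C; (2,5):dx=+5,dy=-7->D; (2,6):dx=-2,dy=+5->D; (2,7):dx=-4,dy=+4->D
  (2,8):dx=+6,dy=-8->D; (3,4):dx=-6,dy=-5->C; (3,5):dx=+2,dy=-8->D; (3,6):dx=-5,dy=+4->D
  (3,7):dx=-7,dy=+3->D; (3,8):dx=+3,dy=-9->D; (4,5):dx=+8,dy=-3->D; (4,6):dx=+1,dy=+9->C
  (4,7):dx=-1,dy=+8->D; (4,8):dx=+9,dy=-4->D; (5,6):dx=-7,dy=+12->D; (5,7):dx=-9,dy=+11->D
  (5,8):dx=+1,dy=-1->D; (6,7):dx=-2,dy=-1->C; (6,8):dx=+8,dy=-13->D; (7,8):dx=+10,dy=-12->D
Step 2: C = 9, D = 19, total pairs = 28.
Step 3: tau = (C - D)/(n(n-1)/2) = (9 - 19)/28 = -0.357143.
Step 4: Exact two-sided p-value (enumerate n! = 40320 permutations of y under H0): p = 0.275099.
Step 5: alpha = 0.1. fail to reject H0.

tau_b = -0.3571 (C=9, D=19), p = 0.275099, fail to reject H0.


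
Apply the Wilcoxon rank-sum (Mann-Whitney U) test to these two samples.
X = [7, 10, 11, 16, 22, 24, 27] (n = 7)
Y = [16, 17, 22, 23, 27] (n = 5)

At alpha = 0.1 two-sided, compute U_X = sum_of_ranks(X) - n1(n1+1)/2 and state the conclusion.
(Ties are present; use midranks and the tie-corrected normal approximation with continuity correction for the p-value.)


Step 1: Combine and sort all 12 observations; assign midranks.
sorted (value, group): (7,X), (10,X), (11,X), (16,X), (16,Y), (17,Y), (22,X), (22,Y), (23,Y), (24,X), (27,X), (27,Y)
ranks: 7->1, 10->2, 11->3, 16->4.5, 16->4.5, 17->6, 22->7.5, 22->7.5, 23->9, 24->10, 27->11.5, 27->11.5
Step 2: Rank sum for X: R1 = 1 + 2 + 3 + 4.5 + 7.5 + 10 + 11.5 = 39.5.
Step 3: U_X = R1 - n1(n1+1)/2 = 39.5 - 7*8/2 = 39.5 - 28 = 11.5.
       U_Y = n1*n2 - U_X = 35 - 11.5 = 23.5.
Step 4: Ties are present, so use the tie-corrected normal approximation (with continuity correction) for the p-value.
Step 5: p-value = 0.369228; compare to alpha = 0.1. fail to reject H0.

U_X = 11.5, p = 0.369228, fail to reject H0 at alpha = 0.1.


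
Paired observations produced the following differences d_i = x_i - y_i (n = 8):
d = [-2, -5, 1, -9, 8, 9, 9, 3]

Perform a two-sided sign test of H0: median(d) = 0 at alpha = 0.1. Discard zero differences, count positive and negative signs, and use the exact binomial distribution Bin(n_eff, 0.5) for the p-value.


Step 1: Discard zero differences. Original n = 8; n_eff = number of nonzero differences = 8.
Nonzero differences (with sign): -2, -5, +1, -9, +8, +9, +9, +3
Step 2: Count signs: positive = 5, negative = 3.
Step 3: Under H0: P(positive) = 0.5, so the number of positives S ~ Bin(8, 0.5).
Step 4: Two-sided exact p-value = sum of Bin(8,0.5) probabilities at or below the observed probability = 0.726562.
Step 5: alpha = 0.1. fail to reject H0.

n_eff = 8, pos = 5, neg = 3, p = 0.726562, fail to reject H0.


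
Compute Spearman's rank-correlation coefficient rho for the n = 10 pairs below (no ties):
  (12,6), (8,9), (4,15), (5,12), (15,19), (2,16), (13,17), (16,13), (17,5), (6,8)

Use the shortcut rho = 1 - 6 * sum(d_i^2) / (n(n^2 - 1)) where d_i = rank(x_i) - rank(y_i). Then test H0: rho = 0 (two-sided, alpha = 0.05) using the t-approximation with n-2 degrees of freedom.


Step 1: Rank x and y separately (midranks; no ties here).
rank(x): 12->6, 8->5, 4->2, 5->3, 15->8, 2->1, 13->7, 16->9, 17->10, 6->4
rank(y): 6->2, 9->4, 15->7, 12->5, 19->10, 16->8, 17->9, 13->6, 5->1, 8->3
Step 2: d_i = R_x(i) - R_y(i); compute d_i^2.
  (6-2)^2=16, (5-4)^2=1, (2-7)^2=25, (3-5)^2=4, (8-10)^2=4, (1-8)^2=49, (7-9)^2=4, (9-6)^2=9, (10-1)^2=81, (4-3)^2=1
sum(d^2) = 194.
Step 3: rho = 1 - 6*194 / (10*(10^2 - 1)) = 1 - 1164/990 = -0.175758.
Step 4: Under H0, t = rho * sqrt((n-2)/(1-rho^2)) = -0.5050 ~ t(8).
Step 5: Two-sided p-value from the t-distribution with 8 df = 0.627188.
Step 6: alpha = 0.05. fail to reject H0.

rho = -0.1758, p = 0.627188, fail to reject H0 at alpha = 0.05.


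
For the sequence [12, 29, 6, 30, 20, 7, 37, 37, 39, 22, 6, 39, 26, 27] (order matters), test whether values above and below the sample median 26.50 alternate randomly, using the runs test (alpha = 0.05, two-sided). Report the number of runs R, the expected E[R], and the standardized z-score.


Step 1: Compute median = 26.50; label A = above, B = below.
Labels in order: BABABBAAABBABA  (n_A = 7, n_B = 7)
Step 2: Count runs R = 10.
Step 3: Under H0 (random ordering), E[R] = 2*n_A*n_B/(n_A+n_B) + 1 = 2*7*7/14 + 1 = 8.0000.
        Var[R] = 2*n_A*n_B*(2*n_A*n_B - n_A - n_B) / ((n_A+n_B)^2 * (n_A+n_B-1)) = 8232/2548 = 3.2308.
        SD[R] = 1.7974.
Step 4: Continuity-corrected z = (R - 0.5 - E[R]) / SD[R] = (10 - 0.5 - 8.0000) / 1.7974 = 0.8345.
Step 5: Two-sided p-value via normal approximation = 2*(1 - Phi(|z|)) = 0.403986.
Step 6: alpha = 0.05. fail to reject H0.

R = 10, z = 0.8345, p = 0.403986, fail to reject H0.


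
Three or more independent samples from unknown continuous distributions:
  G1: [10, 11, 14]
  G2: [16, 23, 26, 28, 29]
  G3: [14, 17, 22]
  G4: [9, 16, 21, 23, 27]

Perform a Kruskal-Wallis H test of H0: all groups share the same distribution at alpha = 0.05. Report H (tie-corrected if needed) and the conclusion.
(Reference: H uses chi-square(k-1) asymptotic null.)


Step 1: Combine all N = 16 observations and assign midranks.
sorted (value, group, rank): (9,G4,1), (10,G1,2), (11,G1,3), (14,G1,4.5), (14,G3,4.5), (16,G2,6.5), (16,G4,6.5), (17,G3,8), (21,G4,9), (22,G3,10), (23,G2,11.5), (23,G4,11.5), (26,G2,13), (27,G4,14), (28,G2,15), (29,G2,16)
Step 2: Sum ranks within each group.
R_1 = 9.5 (n_1 = 3)
R_2 = 62 (n_2 = 5)
R_3 = 22.5 (n_3 = 3)
R_4 = 42 (n_4 = 5)
Step 3: H = 12/(N(N+1)) * sum(R_i^2/n_i) - 3(N+1)
     = 12/(16*17) * (9.5^2/3 + 62^2/5 + 22.5^2/3 + 42^2/5) - 3*17
     = 0.044118 * 1320.43 - 51
     = 7.254412.
Step 4: Ties present; correction factor C = 1 - 18/(16^3 - 16) = 0.995588. Corrected H = 7.254412 / 0.995588 = 7.286558.
Step 5: Under H0, H ~ chi^2(3); p-value = 0.063304.
Step 6: alpha = 0.05. fail to reject H0.

H = 7.2866, df = 3, p = 0.063304, fail to reject H0.


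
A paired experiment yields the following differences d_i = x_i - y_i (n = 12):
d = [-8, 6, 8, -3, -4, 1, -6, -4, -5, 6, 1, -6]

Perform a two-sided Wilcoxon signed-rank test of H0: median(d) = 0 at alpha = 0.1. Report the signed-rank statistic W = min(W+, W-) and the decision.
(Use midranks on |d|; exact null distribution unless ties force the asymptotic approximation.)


Step 1: Drop any zero differences (none here) and take |d_i|.
|d| = [8, 6, 8, 3, 4, 1, 6, 4, 5, 6, 1, 6]
Step 2: Midrank |d_i| (ties get averaged ranks).
ranks: |8|->11.5, |6|->8.5, |8|->11.5, |3|->3, |4|->4.5, |1|->1.5, |6|->8.5, |4|->4.5, |5|->6, |6|->8.5, |1|->1.5, |6|->8.5
Step 3: Attach original signs; sum ranks with positive sign and with negative sign.
W+ = 8.5 + 11.5 + 1.5 + 8.5 + 1.5 = 31.5
W- = 11.5 + 3 + 4.5 + 8.5 + 4.5 + 6 + 8.5 = 46.5
(Check: W+ + W- = 78 should equal n(n+1)/2 = 78.)
Step 4: Test statistic W = min(W+, W-) = 31.5.
Step 5: Ties in |d|, so use the tie-corrected normal approximation.
        E[W] = n(n+1)/4 = 12*13/4 = 39.
        Tie groups: |d|=1 (t=2), |d|=4 (t=2), |d|=6 (t=4), |d|=8 (t=2); sum(t^3 - t) = 78.
        Var[W] = n(n+1)(2n+1)/24 - sum(t^3-t)/48 = 3900/24 - 78/48 = 160.875.
        z = (W - E[W]) / sqrt(Var[W]) = (31.5 - 39) / 12.6837 = -0.5913.
        Two-sided p = 2*Phi(z) = 0.554311.
Step 6: alpha = 0.1. fail to reject H0.

W+ = 31.5, W- = 46.5, W = min = 31.5, p = 0.554311, fail to reject H0.


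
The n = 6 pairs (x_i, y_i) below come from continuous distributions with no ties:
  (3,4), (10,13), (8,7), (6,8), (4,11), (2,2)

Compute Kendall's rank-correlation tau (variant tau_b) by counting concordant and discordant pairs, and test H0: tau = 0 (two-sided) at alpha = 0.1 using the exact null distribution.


Step 1: Enumerate the 15 unordered pairs (i,j) with i<j and classify each by sign(x_j-x_i) * sign(y_j-y_i).
  (1,2):dx=+7,dy=+9->C; (1,3):dx=+5,dy=+3->C; (1,4):dx=+3,dy=+4->C; (1,5):dx=+1,dy=+7->C
  (1,6):dx=-1,dy=-2->C; (2,3):dx=-2,dy=-6->C; (2,4):dx=-4,dy=-5->C; (2,5):dx=-6,dy=-2->C
  (2,6):dx=-8,dy=-11->C; (3,4):dx=-2,dy=+1->D; (3,5):dx=-4,dy=+4->D; (3,6):dx=-6,dy=-5->C
  (4,5):dx=-2,dy=+3->D; (4,6):dx=-4,dy=-6->C; (5,6):dx=-2,dy=-9->C
Step 2: C = 12, D = 3, total pairs = 15.
Step 3: tau = (C - D)/(n(n-1)/2) = (12 - 3)/15 = 0.600000.
Step 4: Exact two-sided p-value (enumerate n! = 720 permutations of y under H0): p = 0.136111.
Step 5: alpha = 0.1. fail to reject H0.

tau_b = 0.6000 (C=12, D=3), p = 0.136111, fail to reject H0.


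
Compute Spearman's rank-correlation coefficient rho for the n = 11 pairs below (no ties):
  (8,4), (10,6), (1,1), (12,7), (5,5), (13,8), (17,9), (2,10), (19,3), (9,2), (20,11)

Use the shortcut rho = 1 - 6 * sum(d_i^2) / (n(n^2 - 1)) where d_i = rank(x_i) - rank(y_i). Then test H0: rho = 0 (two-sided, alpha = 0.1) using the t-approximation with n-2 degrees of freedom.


Step 1: Rank x and y separately (midranks; no ties here).
rank(x): 8->4, 10->6, 1->1, 12->7, 5->3, 13->8, 17->9, 2->2, 19->10, 9->5, 20->11
rank(y): 4->4, 6->6, 1->1, 7->7, 5->5, 8->8, 9->9, 10->10, 3->3, 2->2, 11->11
Step 2: d_i = R_x(i) - R_y(i); compute d_i^2.
  (4-4)^2=0, (6-6)^2=0, (1-1)^2=0, (7-7)^2=0, (3-5)^2=4, (8-8)^2=0, (9-9)^2=0, (2-10)^2=64, (10-3)^2=49, (5-2)^2=9, (11-11)^2=0
sum(d^2) = 126.
Step 3: rho = 1 - 6*126 / (11*(11^2 - 1)) = 1 - 756/1320 = 0.427273.
Step 4: Under H0, t = rho * sqrt((n-2)/(1-rho^2)) = 1.4177 ~ t(9).
Step 5: Two-sided p-value from the t-distribution with 9 df = 0.189944.
Step 6: alpha = 0.1. fail to reject H0.

rho = 0.4273, p = 0.189944, fail to reject H0 at alpha = 0.1.


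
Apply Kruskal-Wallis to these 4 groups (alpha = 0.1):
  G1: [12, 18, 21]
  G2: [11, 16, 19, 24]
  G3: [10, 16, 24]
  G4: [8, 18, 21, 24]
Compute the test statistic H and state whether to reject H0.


Step 1: Combine all N = 14 observations and assign midranks.
sorted (value, group, rank): (8,G4,1), (10,G3,2), (11,G2,3), (12,G1,4), (16,G2,5.5), (16,G3,5.5), (18,G1,7.5), (18,G4,7.5), (19,G2,9), (21,G1,10.5), (21,G4,10.5), (24,G2,13), (24,G3,13), (24,G4,13)
Step 2: Sum ranks within each group.
R_1 = 22 (n_1 = 3)
R_2 = 30.5 (n_2 = 4)
R_3 = 20.5 (n_3 = 3)
R_4 = 32 (n_4 = 4)
Step 3: H = 12/(N(N+1)) * sum(R_i^2/n_i) - 3(N+1)
     = 12/(14*15) * (22^2/3 + 30.5^2/4 + 20.5^2/3 + 32^2/4) - 3*15
     = 0.057143 * 789.979 - 45
     = 0.141667.
Step 4: Ties present; correction factor C = 1 - 42/(14^3 - 14) = 0.984615. Corrected H = 0.141667 / 0.984615 = 0.143880.
Step 5: Under H0, H ~ chi^2(3); p-value = 0.986096.
Step 6: alpha = 0.1. fail to reject H0.

H = 0.1439, df = 3, p = 0.986096, fail to reject H0.


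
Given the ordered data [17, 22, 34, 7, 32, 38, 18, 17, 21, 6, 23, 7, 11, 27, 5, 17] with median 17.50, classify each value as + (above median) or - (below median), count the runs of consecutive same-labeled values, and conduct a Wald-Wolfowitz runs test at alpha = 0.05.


Step 1: Compute median = 17.50; label A = above, B = below.
Labels in order: BAABAAABABABBABB  (n_A = 8, n_B = 8)
Step 2: Count runs R = 11.
Step 3: Under H0 (random ordering), E[R] = 2*n_A*n_B/(n_A+n_B) + 1 = 2*8*8/16 + 1 = 9.0000.
        Var[R] = 2*n_A*n_B*(2*n_A*n_B - n_A - n_B) / ((n_A+n_B)^2 * (n_A+n_B-1)) = 14336/3840 = 3.7333.
        SD[R] = 1.9322.
Step 4: Continuity-corrected z = (R - 0.5 - E[R]) / SD[R] = (11 - 0.5 - 9.0000) / 1.9322 = 0.7763.
Step 5: Two-sided p-value via normal approximation = 2*(1 - Phi(|z|)) = 0.437558.
Step 6: alpha = 0.05. fail to reject H0.

R = 11, z = 0.7763, p = 0.437558, fail to reject H0.


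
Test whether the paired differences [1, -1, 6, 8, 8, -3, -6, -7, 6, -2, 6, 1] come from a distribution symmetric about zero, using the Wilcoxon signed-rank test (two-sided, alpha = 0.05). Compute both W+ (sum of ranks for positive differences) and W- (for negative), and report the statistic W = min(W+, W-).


Step 1: Drop any zero differences (none here) and take |d_i|.
|d| = [1, 1, 6, 8, 8, 3, 6, 7, 6, 2, 6, 1]
Step 2: Midrank |d_i| (ties get averaged ranks).
ranks: |1|->2, |1|->2, |6|->7.5, |8|->11.5, |8|->11.5, |3|->5, |6|->7.5, |7|->10, |6|->7.5, |2|->4, |6|->7.5, |1|->2
Step 3: Attach original signs; sum ranks with positive sign and with negative sign.
W+ = 2 + 7.5 + 11.5 + 11.5 + 7.5 + 7.5 + 2 = 49.5
W- = 2 + 5 + 7.5 + 10 + 4 = 28.5
(Check: W+ + W- = 78 should equal n(n+1)/2 = 78.)
Step 4: Test statistic W = min(W+, W-) = 28.5.
Step 5: Ties in |d|, so use the tie-corrected normal approximation.
        E[W] = n(n+1)/4 = 12*13/4 = 39.
        Tie groups: |d|=1 (t=3), |d|=6 (t=4), |d|=8 (t=2); sum(t^3 - t) = 90.
        Var[W] = n(n+1)(2n+1)/24 - sum(t^3-t)/48 = 3900/24 - 90/48 = 160.625.
        z = (W - E[W]) / sqrt(Var[W]) = (28.5 - 39) / 12.6738 = -0.8285.
        Two-sided p = 2*Phi(z) = 0.407398.
Step 6: alpha = 0.05. fail to reject H0.

W+ = 49.5, W- = 28.5, W = min = 28.5, p = 0.407398, fail to reject H0.


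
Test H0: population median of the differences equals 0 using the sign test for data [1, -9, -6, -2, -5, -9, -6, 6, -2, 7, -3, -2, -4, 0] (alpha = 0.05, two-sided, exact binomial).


Step 1: Discard zero differences. Original n = 14; n_eff = number of nonzero differences = 13.
Nonzero differences (with sign): +1, -9, -6, -2, -5, -9, -6, +6, -2, +7, -3, -2, -4
Step 2: Count signs: positive = 3, negative = 10.
Step 3: Under H0: P(positive) = 0.5, so the number of positives S ~ Bin(13, 0.5).
Step 4: Two-sided exact p-value = sum of Bin(13,0.5) probabilities at or below the observed probability = 0.092285.
Step 5: alpha = 0.05. fail to reject H0.

n_eff = 13, pos = 3, neg = 10, p = 0.092285, fail to reject H0.


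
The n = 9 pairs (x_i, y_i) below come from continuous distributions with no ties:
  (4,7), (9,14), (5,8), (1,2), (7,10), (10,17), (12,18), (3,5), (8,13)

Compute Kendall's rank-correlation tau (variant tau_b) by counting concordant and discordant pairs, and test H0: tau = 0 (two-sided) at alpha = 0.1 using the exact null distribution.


Step 1: Enumerate the 36 unordered pairs (i,j) with i<j and classify each by sign(x_j-x_i) * sign(y_j-y_i).
  (1,2):dx=+5,dy=+7->C; (1,3):dx=+1,dy=+1->C; (1,4):dx=-3,dy=-5->C; (1,5):dx=+3,dy=+3->C
  (1,6):dx=+6,dy=+10->C; (1,7):dx=+8,dy=+11->C; (1,8):dx=-1,dy=-2->C; (1,9):dx=+4,dy=+6->C
  (2,3):dx=-4,dy=-6->C; (2,4):dx=-8,dy=-12->C; (2,5):dx=-2,dy=-4->C; (2,6):dx=+1,dy=+3->C
  (2,7):dx=+3,dy=+4->C; (2,8):dx=-6,dy=-9->C; (2,9):dx=-1,dy=-1->C; (3,4):dx=-4,dy=-6->C
  (3,5):dx=+2,dy=+2->C; (3,6):dx=+5,dy=+9->C; (3,7):dx=+7,dy=+10->C; (3,8):dx=-2,dy=-3->C
  (3,9):dx=+3,dy=+5->C; (4,5):dx=+6,dy=+8->C; (4,6):dx=+9,dy=+15->C; (4,7):dx=+11,dy=+16->C
  (4,8):dx=+2,dy=+3->C; (4,9):dx=+7,dy=+11->C; (5,6):dx=+3,dy=+7->C; (5,7):dx=+5,dy=+8->C
  (5,8):dx=-4,dy=-5->C; (5,9):dx=+1,dy=+3->C; (6,7):dx=+2,dy=+1->C; (6,8):dx=-7,dy=-12->C
  (6,9):dx=-2,dy=-4->C; (7,8):dx=-9,dy=-13->C; (7,9):dx=-4,dy=-5->C; (8,9):dx=+5,dy=+8->C
Step 2: C = 36, D = 0, total pairs = 36.
Step 3: tau = (C - D)/(n(n-1)/2) = (36 - 0)/36 = 1.000000.
Step 4: Exact two-sided p-value (enumerate n! = 362880 permutations of y under H0): p = 0.000006.
Step 5: alpha = 0.1. reject H0.

tau_b = 1.0000 (C=36, D=0), p = 0.000006, reject H0.


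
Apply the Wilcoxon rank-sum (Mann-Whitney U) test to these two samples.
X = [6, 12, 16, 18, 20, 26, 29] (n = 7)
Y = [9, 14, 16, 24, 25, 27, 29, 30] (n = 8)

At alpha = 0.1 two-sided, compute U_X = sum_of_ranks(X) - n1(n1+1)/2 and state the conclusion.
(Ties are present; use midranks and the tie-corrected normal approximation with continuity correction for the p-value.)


Step 1: Combine and sort all 15 observations; assign midranks.
sorted (value, group): (6,X), (9,Y), (12,X), (14,Y), (16,X), (16,Y), (18,X), (20,X), (24,Y), (25,Y), (26,X), (27,Y), (29,X), (29,Y), (30,Y)
ranks: 6->1, 9->2, 12->3, 14->4, 16->5.5, 16->5.5, 18->7, 20->8, 24->9, 25->10, 26->11, 27->12, 29->13.5, 29->13.5, 30->15
Step 2: Rank sum for X: R1 = 1 + 3 + 5.5 + 7 + 8 + 11 + 13.5 = 49.
Step 3: U_X = R1 - n1(n1+1)/2 = 49 - 7*8/2 = 49 - 28 = 21.
       U_Y = n1*n2 - U_X = 56 - 21 = 35.
Step 4: Ties are present, so use the tie-corrected normal approximation (with continuity correction) for the p-value.
Step 5: p-value = 0.451104; compare to alpha = 0.1. fail to reject H0.

U_X = 21, p = 0.451104, fail to reject H0 at alpha = 0.1.


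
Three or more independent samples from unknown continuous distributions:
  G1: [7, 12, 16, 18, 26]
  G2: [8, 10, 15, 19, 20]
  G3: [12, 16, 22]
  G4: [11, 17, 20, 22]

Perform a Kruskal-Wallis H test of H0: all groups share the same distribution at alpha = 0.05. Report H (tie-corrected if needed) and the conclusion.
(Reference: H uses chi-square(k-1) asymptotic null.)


Step 1: Combine all N = 17 observations and assign midranks.
sorted (value, group, rank): (7,G1,1), (8,G2,2), (10,G2,3), (11,G4,4), (12,G1,5.5), (12,G3,5.5), (15,G2,7), (16,G1,8.5), (16,G3,8.5), (17,G4,10), (18,G1,11), (19,G2,12), (20,G2,13.5), (20,G4,13.5), (22,G3,15.5), (22,G4,15.5), (26,G1,17)
Step 2: Sum ranks within each group.
R_1 = 43 (n_1 = 5)
R_2 = 37.5 (n_2 = 5)
R_3 = 29.5 (n_3 = 3)
R_4 = 43 (n_4 = 4)
Step 3: H = 12/(N(N+1)) * sum(R_i^2/n_i) - 3(N+1)
     = 12/(17*18) * (43^2/5 + 37.5^2/5 + 29.5^2/3 + 43^2/4) - 3*18
     = 0.039216 * 1403.38 - 54
     = 1.034641.
Step 4: Ties present; correction factor C = 1 - 24/(17^3 - 17) = 0.995098. Corrected H = 1.034641 / 0.995098 = 1.039737.
Step 5: Under H0, H ~ chi^2(3); p-value = 0.791638.
Step 6: alpha = 0.05. fail to reject H0.

H = 1.0397, df = 3, p = 0.791638, fail to reject H0.


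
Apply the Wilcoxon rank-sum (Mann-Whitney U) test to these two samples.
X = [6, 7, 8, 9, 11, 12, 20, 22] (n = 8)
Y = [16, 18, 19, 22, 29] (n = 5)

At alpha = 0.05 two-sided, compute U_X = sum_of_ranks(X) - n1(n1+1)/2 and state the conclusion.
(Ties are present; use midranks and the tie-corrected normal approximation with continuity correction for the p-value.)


Step 1: Combine and sort all 13 observations; assign midranks.
sorted (value, group): (6,X), (7,X), (8,X), (9,X), (11,X), (12,X), (16,Y), (18,Y), (19,Y), (20,X), (22,X), (22,Y), (29,Y)
ranks: 6->1, 7->2, 8->3, 9->4, 11->5, 12->6, 16->7, 18->8, 19->9, 20->10, 22->11.5, 22->11.5, 29->13
Step 2: Rank sum for X: R1 = 1 + 2 + 3 + 4 + 5 + 6 + 10 + 11.5 = 42.5.
Step 3: U_X = R1 - n1(n1+1)/2 = 42.5 - 8*9/2 = 42.5 - 36 = 6.5.
       U_Y = n1*n2 - U_X = 40 - 6.5 = 33.5.
Step 4: Ties are present, so use the tie-corrected normal approximation (with continuity correction) for the p-value.
Step 5: p-value = 0.056699; compare to alpha = 0.05. fail to reject H0.

U_X = 6.5, p = 0.056699, fail to reject H0 at alpha = 0.05.


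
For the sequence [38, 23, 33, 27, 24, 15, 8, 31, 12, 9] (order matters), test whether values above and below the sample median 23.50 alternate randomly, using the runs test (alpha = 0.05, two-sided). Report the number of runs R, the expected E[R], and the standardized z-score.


Step 1: Compute median = 23.50; label A = above, B = below.
Labels in order: ABAAABBABB  (n_A = 5, n_B = 5)
Step 2: Count runs R = 6.
Step 3: Under H0 (random ordering), E[R] = 2*n_A*n_B/(n_A+n_B) + 1 = 2*5*5/10 + 1 = 6.0000.
        Var[R] = 2*n_A*n_B*(2*n_A*n_B - n_A - n_B) / ((n_A+n_B)^2 * (n_A+n_B-1)) = 2000/900 = 2.2222.
        SD[R] = 1.4907.
Step 4: R = E[R], so z = 0 with no continuity correction.
Step 5: Two-sided p-value via normal approximation = 2*(1 - Phi(|z|)) = 1.000000.
Step 6: alpha = 0.05. fail to reject H0.

R = 6, z = 0.0000, p = 1.000000, fail to reject H0.


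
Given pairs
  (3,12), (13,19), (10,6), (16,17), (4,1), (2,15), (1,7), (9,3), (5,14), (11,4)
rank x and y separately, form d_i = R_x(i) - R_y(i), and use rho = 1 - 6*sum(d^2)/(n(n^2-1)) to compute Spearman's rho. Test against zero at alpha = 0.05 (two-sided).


Step 1: Rank x and y separately (midranks; no ties here).
rank(x): 3->3, 13->9, 10->7, 16->10, 4->4, 2->2, 1->1, 9->6, 5->5, 11->8
rank(y): 12->6, 19->10, 6->4, 17->9, 1->1, 15->8, 7->5, 3->2, 14->7, 4->3
Step 2: d_i = R_x(i) - R_y(i); compute d_i^2.
  (3-6)^2=9, (9-10)^2=1, (7-4)^2=9, (10-9)^2=1, (4-1)^2=9, (2-8)^2=36, (1-5)^2=16, (6-2)^2=16, (5-7)^2=4, (8-3)^2=25
sum(d^2) = 126.
Step 3: rho = 1 - 6*126 / (10*(10^2 - 1)) = 1 - 756/990 = 0.236364.
Step 4: Under H0, t = rho * sqrt((n-2)/(1-rho^2)) = 0.6880 ~ t(8).
Step 5: Two-sided p-value from the t-distribution with 8 df = 0.510885.
Step 6: alpha = 0.05. fail to reject H0.

rho = 0.2364, p = 0.510885, fail to reject H0 at alpha = 0.05.


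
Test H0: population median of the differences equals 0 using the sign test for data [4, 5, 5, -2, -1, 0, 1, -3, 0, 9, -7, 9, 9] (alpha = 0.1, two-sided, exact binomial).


Step 1: Discard zero differences. Original n = 13; n_eff = number of nonzero differences = 11.
Nonzero differences (with sign): +4, +5, +5, -2, -1, +1, -3, +9, -7, +9, +9
Step 2: Count signs: positive = 7, negative = 4.
Step 3: Under H0: P(positive) = 0.5, so the number of positives S ~ Bin(11, 0.5).
Step 4: Two-sided exact p-value = sum of Bin(11,0.5) probabilities at or below the observed probability = 0.548828.
Step 5: alpha = 0.1. fail to reject H0.

n_eff = 11, pos = 7, neg = 4, p = 0.548828, fail to reject H0.


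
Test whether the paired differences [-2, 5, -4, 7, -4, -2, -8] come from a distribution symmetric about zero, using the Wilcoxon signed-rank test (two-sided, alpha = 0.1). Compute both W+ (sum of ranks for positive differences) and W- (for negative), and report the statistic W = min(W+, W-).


Step 1: Drop any zero differences (none here) and take |d_i|.
|d| = [2, 5, 4, 7, 4, 2, 8]
Step 2: Midrank |d_i| (ties get averaged ranks).
ranks: |2|->1.5, |5|->5, |4|->3.5, |7|->6, |4|->3.5, |2|->1.5, |8|->7
Step 3: Attach original signs; sum ranks with positive sign and with negative sign.
W+ = 5 + 6 = 11
W- = 1.5 + 3.5 + 3.5 + 1.5 + 7 = 17
(Check: W+ + W- = 28 should equal n(n+1)/2 = 28.)
Step 4: Test statistic W = min(W+, W-) = 11.
Step 5: Ties in |d|, so use the tie-corrected normal approximation.
        E[W] = n(n+1)/4 = 7*8/4 = 14.
        Tie groups: |d|=2 (t=2), |d|=4 (t=2); sum(t^3 - t) = 12.
        Var[W] = n(n+1)(2n+1)/24 - sum(t^3-t)/48 = 840/24 - 12/48 = 34.75.
        z = (W - E[W]) / sqrt(Var[W]) = (11 - 14) / 5.8949 = -0.5089.
        Two-sided p = 2*Phi(z) = 0.610813.
Step 6: alpha = 0.1. fail to reject H0.

W+ = 11, W- = 17, W = min = 11, p = 0.610813, fail to reject H0.


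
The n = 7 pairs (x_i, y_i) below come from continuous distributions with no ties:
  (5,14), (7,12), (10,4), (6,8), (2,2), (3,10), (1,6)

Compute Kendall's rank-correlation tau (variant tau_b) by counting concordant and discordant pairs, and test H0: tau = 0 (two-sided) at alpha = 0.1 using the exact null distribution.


Step 1: Enumerate the 21 unordered pairs (i,j) with i<j and classify each by sign(x_j-x_i) * sign(y_j-y_i).
  (1,2):dx=+2,dy=-2->D; (1,3):dx=+5,dy=-10->D; (1,4):dx=+1,dy=-6->D; (1,5):dx=-3,dy=-12->C
  (1,6):dx=-2,dy=-4->C; (1,7):dx=-4,dy=-8->C; (2,3):dx=+3,dy=-8->D; (2,4):dx=-1,dy=-4->C
  (2,5):dx=-5,dy=-10->C; (2,6):dx=-4,dy=-2->C; (2,7):dx=-6,dy=-6->C; (3,4):dx=-4,dy=+4->D
  (3,5):dx=-8,dy=-2->C; (3,6):dx=-7,dy=+6->D; (3,7):dx=-9,dy=+2->D; (4,5):dx=-4,dy=-6->C
  (4,6):dx=-3,dy=+2->D; (4,7):dx=-5,dy=-2->C; (5,6):dx=+1,dy=+8->C; (5,7):dx=-1,dy=+4->D
  (6,7):dx=-2,dy=-4->C
Step 2: C = 12, D = 9, total pairs = 21.
Step 3: tau = (C - D)/(n(n-1)/2) = (12 - 9)/21 = 0.142857.
Step 4: Exact two-sided p-value (enumerate n! = 5040 permutations of y under H0): p = 0.772619.
Step 5: alpha = 0.1. fail to reject H0.

tau_b = 0.1429 (C=12, D=9), p = 0.772619, fail to reject H0.


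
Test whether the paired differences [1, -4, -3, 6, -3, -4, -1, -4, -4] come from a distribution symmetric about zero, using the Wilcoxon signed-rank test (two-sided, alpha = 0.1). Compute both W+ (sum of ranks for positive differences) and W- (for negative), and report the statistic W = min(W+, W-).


Step 1: Drop any zero differences (none here) and take |d_i|.
|d| = [1, 4, 3, 6, 3, 4, 1, 4, 4]
Step 2: Midrank |d_i| (ties get averaged ranks).
ranks: |1|->1.5, |4|->6.5, |3|->3.5, |6|->9, |3|->3.5, |4|->6.5, |1|->1.5, |4|->6.5, |4|->6.5
Step 3: Attach original signs; sum ranks with positive sign and with negative sign.
W+ = 1.5 + 9 = 10.5
W- = 6.5 + 3.5 + 3.5 + 6.5 + 1.5 + 6.5 + 6.5 = 34.5
(Check: W+ + W- = 45 should equal n(n+1)/2 = 45.)
Step 4: Test statistic W = min(W+, W-) = 10.5.
Step 5: Ties in |d|, so use the tie-corrected normal approximation.
        E[W] = n(n+1)/4 = 9*10/4 = 22.5.
        Tie groups: |d|=1 (t=2), |d|=3 (t=2), |d|=4 (t=4); sum(t^3 - t) = 72.
        Var[W] = n(n+1)(2n+1)/24 - sum(t^3-t)/48 = 1710/24 - 72/48 = 69.75.
        z = (W - E[W]) / sqrt(Var[W]) = (10.5 - 22.5) / 8.3516 = -1.4368.
        Two-sided p = 2*Phi(z) = 0.150763.
Step 6: alpha = 0.1. fail to reject H0.

W+ = 10.5, W- = 34.5, W = min = 10.5, p = 0.150763, fail to reject H0.


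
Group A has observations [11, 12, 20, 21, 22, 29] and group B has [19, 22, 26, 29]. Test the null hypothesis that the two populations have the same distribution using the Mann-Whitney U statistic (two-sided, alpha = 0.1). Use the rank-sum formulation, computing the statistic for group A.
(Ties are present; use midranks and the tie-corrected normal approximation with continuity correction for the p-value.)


Step 1: Combine and sort all 10 observations; assign midranks.
sorted (value, group): (11,X), (12,X), (19,Y), (20,X), (21,X), (22,X), (22,Y), (26,Y), (29,X), (29,Y)
ranks: 11->1, 12->2, 19->3, 20->4, 21->5, 22->6.5, 22->6.5, 26->8, 29->9.5, 29->9.5
Step 2: Rank sum for X: R1 = 1 + 2 + 4 + 5 + 6.5 + 9.5 = 28.
Step 3: U_X = R1 - n1(n1+1)/2 = 28 - 6*7/2 = 28 - 21 = 7.
       U_Y = n1*n2 - U_X = 24 - 7 = 17.
Step 4: Ties are present, so use the tie-corrected normal approximation (with continuity correction) for the p-value.
Step 5: p-value = 0.334409; compare to alpha = 0.1. fail to reject H0.

U_X = 7, p = 0.334409, fail to reject H0 at alpha = 0.1.


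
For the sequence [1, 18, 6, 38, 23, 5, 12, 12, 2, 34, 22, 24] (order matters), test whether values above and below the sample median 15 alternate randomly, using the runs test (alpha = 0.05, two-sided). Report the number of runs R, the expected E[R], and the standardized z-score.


Step 1: Compute median = 15; label A = above, B = below.
Labels in order: BABAABBBBAAA  (n_A = 6, n_B = 6)
Step 2: Count runs R = 6.
Step 3: Under H0 (random ordering), E[R] = 2*n_A*n_B/(n_A+n_B) + 1 = 2*6*6/12 + 1 = 7.0000.
        Var[R] = 2*n_A*n_B*(2*n_A*n_B - n_A - n_B) / ((n_A+n_B)^2 * (n_A+n_B-1)) = 4320/1584 = 2.7273.
        SD[R] = 1.6514.
Step 4: Continuity-corrected z = (R + 0.5 - E[R]) / SD[R] = (6 + 0.5 - 7.0000) / 1.6514 = -0.3028.
Step 5: Two-sided p-value via normal approximation = 2*(1 - Phi(|z|)) = 0.762069.
Step 6: alpha = 0.05. fail to reject H0.

R = 6, z = -0.3028, p = 0.762069, fail to reject H0.


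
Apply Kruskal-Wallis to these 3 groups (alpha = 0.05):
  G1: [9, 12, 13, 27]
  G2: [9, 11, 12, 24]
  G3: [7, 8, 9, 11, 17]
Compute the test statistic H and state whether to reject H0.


Step 1: Combine all N = 13 observations and assign midranks.
sorted (value, group, rank): (7,G3,1), (8,G3,2), (9,G1,4), (9,G2,4), (9,G3,4), (11,G2,6.5), (11,G3,6.5), (12,G1,8.5), (12,G2,8.5), (13,G1,10), (17,G3,11), (24,G2,12), (27,G1,13)
Step 2: Sum ranks within each group.
R_1 = 35.5 (n_1 = 4)
R_2 = 31 (n_2 = 4)
R_3 = 24.5 (n_3 = 5)
Step 3: H = 12/(N(N+1)) * sum(R_i^2/n_i) - 3(N+1)
     = 12/(13*14) * (35.5^2/4 + 31^2/4 + 24.5^2/5) - 3*14
     = 0.065934 * 675.362 - 42
     = 2.529396.
Step 4: Ties present; correction factor C = 1 - 36/(13^3 - 13) = 0.983516. Corrected H = 2.529396 / 0.983516 = 2.571788.
Step 5: Under H0, H ~ chi^2(2); p-value = 0.276403.
Step 6: alpha = 0.05. fail to reject H0.

H = 2.5718, df = 2, p = 0.276403, fail to reject H0.


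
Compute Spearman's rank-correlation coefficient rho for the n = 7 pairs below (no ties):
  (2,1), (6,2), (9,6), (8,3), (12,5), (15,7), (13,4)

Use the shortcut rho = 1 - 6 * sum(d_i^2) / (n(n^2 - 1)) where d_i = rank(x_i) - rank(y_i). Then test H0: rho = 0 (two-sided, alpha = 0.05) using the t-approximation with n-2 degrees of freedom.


Step 1: Rank x and y separately (midranks; no ties here).
rank(x): 2->1, 6->2, 9->4, 8->3, 12->5, 15->7, 13->6
rank(y): 1->1, 2->2, 6->6, 3->3, 5->5, 7->7, 4->4
Step 2: d_i = R_x(i) - R_y(i); compute d_i^2.
  (1-1)^2=0, (2-2)^2=0, (4-6)^2=4, (3-3)^2=0, (5-5)^2=0, (7-7)^2=0, (6-4)^2=4
sum(d^2) = 8.
Step 3: rho = 1 - 6*8 / (7*(7^2 - 1)) = 1 - 48/336 = 0.857143.
Step 4: Under H0, t = rho * sqrt((n-2)/(1-rho^2)) = 3.7210 ~ t(5).
Step 5: Two-sided p-value from the t-distribution with 5 df = 0.013697.
Step 6: alpha = 0.05. reject H0.

rho = 0.8571, p = 0.013697, reject H0 at alpha = 0.05.


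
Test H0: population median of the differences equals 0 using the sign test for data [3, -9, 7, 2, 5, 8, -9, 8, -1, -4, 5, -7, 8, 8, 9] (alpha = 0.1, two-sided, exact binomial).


Step 1: Discard zero differences. Original n = 15; n_eff = number of nonzero differences = 15.
Nonzero differences (with sign): +3, -9, +7, +2, +5, +8, -9, +8, -1, -4, +5, -7, +8, +8, +9
Step 2: Count signs: positive = 10, negative = 5.
Step 3: Under H0: P(positive) = 0.5, so the number of positives S ~ Bin(15, 0.5).
Step 4: Two-sided exact p-value = sum of Bin(15,0.5) probabilities at or below the observed probability = 0.301758.
Step 5: alpha = 0.1. fail to reject H0.

n_eff = 15, pos = 10, neg = 5, p = 0.301758, fail to reject H0.


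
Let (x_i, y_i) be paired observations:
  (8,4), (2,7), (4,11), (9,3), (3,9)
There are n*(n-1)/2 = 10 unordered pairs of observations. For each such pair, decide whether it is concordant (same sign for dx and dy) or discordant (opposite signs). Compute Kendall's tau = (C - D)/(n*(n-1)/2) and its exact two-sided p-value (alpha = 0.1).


Step 1: Enumerate the 10 unordered pairs (i,j) with i<j and classify each by sign(x_j-x_i) * sign(y_j-y_i).
  (1,2):dx=-6,dy=+3->D; (1,3):dx=-4,dy=+7->D; (1,4):dx=+1,dy=-1->D; (1,5):dx=-5,dy=+5->D
  (2,3):dx=+2,dy=+4->C; (2,4):dx=+7,dy=-4->D; (2,5):dx=+1,dy=+2->C; (3,4):dx=+5,dy=-8->D
  (3,5):dx=-1,dy=-2->C; (4,5):dx=-6,dy=+6->D
Step 2: C = 3, D = 7, total pairs = 10.
Step 3: tau = (C - D)/(n(n-1)/2) = (3 - 7)/10 = -0.400000.
Step 4: Exact two-sided p-value (enumerate n! = 120 permutations of y under H0): p = 0.483333.
Step 5: alpha = 0.1. fail to reject H0.

tau_b = -0.4000 (C=3, D=7), p = 0.483333, fail to reject H0.


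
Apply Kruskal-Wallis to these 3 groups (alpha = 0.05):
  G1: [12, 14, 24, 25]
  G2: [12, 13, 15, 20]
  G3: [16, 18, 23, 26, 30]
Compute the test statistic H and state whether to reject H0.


Step 1: Combine all N = 13 observations and assign midranks.
sorted (value, group, rank): (12,G1,1.5), (12,G2,1.5), (13,G2,3), (14,G1,4), (15,G2,5), (16,G3,6), (18,G3,7), (20,G2,8), (23,G3,9), (24,G1,10), (25,G1,11), (26,G3,12), (30,G3,13)
Step 2: Sum ranks within each group.
R_1 = 26.5 (n_1 = 4)
R_2 = 17.5 (n_2 = 4)
R_3 = 47 (n_3 = 5)
Step 3: H = 12/(N(N+1)) * sum(R_i^2/n_i) - 3(N+1)
     = 12/(13*14) * (26.5^2/4 + 17.5^2/4 + 47^2/5) - 3*14
     = 0.065934 * 693.925 - 42
     = 3.753297.
Step 4: Ties present; correction factor C = 1 - 6/(13^3 - 13) = 0.997253. Corrected H = 3.753297 / 0.997253 = 3.763636.
Step 5: Under H0, H ~ chi^2(2); p-value = 0.152313.
Step 6: alpha = 0.05. fail to reject H0.

H = 3.7636, df = 2, p = 0.152313, fail to reject H0.


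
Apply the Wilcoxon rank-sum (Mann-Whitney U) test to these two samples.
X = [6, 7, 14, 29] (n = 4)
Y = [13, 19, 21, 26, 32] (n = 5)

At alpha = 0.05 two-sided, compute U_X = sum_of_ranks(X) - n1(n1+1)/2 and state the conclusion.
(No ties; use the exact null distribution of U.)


Step 1: Combine and sort all 9 observations; assign midranks.
sorted (value, group): (6,X), (7,X), (13,Y), (14,X), (19,Y), (21,Y), (26,Y), (29,X), (32,Y)
ranks: 6->1, 7->2, 13->3, 14->4, 19->5, 21->6, 26->7, 29->8, 32->9
Step 2: Rank sum for X: R1 = 1 + 2 + 4 + 8 = 15.
Step 3: U_X = R1 - n1(n1+1)/2 = 15 - 4*5/2 = 15 - 10 = 5.
       U_Y = n1*n2 - U_X = 20 - 5 = 15.
Step 4: No ties, so the exact null distribution of U (based on enumerating the C(9,4) = 126 equally likely rank assignments) gives the two-sided p-value.
Step 5: p-value = 0.285714; compare to alpha = 0.05. fail to reject H0.

U_X = 5, p = 0.285714, fail to reject H0 at alpha = 0.05.


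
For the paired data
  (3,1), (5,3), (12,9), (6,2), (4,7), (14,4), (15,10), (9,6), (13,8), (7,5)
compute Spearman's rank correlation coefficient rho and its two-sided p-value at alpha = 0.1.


Step 1: Rank x and y separately (midranks; no ties here).
rank(x): 3->1, 5->3, 12->7, 6->4, 4->2, 14->9, 15->10, 9->6, 13->8, 7->5
rank(y): 1->1, 3->3, 9->9, 2->2, 7->7, 4->4, 10->10, 6->6, 8->8, 5->5
Step 2: d_i = R_x(i) - R_y(i); compute d_i^2.
  (1-1)^2=0, (3-3)^2=0, (7-9)^2=4, (4-2)^2=4, (2-7)^2=25, (9-4)^2=25, (10-10)^2=0, (6-6)^2=0, (8-8)^2=0, (5-5)^2=0
sum(d^2) = 58.
Step 3: rho = 1 - 6*58 / (10*(10^2 - 1)) = 1 - 348/990 = 0.648485.
Step 4: Under H0, t = rho * sqrt((n-2)/(1-rho^2)) = 2.4095 ~ t(8).
Step 5: Two-sided p-value from the t-distribution with 8 df = 0.042540.
Step 6: alpha = 0.1. reject H0.

rho = 0.6485, p = 0.042540, reject H0 at alpha = 0.1.


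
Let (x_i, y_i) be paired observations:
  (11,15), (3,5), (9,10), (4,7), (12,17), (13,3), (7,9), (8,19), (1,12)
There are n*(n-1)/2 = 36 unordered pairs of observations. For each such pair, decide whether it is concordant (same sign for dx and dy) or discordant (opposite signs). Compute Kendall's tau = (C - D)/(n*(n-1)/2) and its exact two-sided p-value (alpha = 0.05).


Step 1: Enumerate the 36 unordered pairs (i,j) with i<j and classify each by sign(x_j-x_i) * sign(y_j-y_i).
  (1,2):dx=-8,dy=-10->C; (1,3):dx=-2,dy=-5->C; (1,4):dx=-7,dy=-8->C; (1,5):dx=+1,dy=+2->C
  (1,6):dx=+2,dy=-12->D; (1,7):dx=-4,dy=-6->C; (1,8):dx=-3,dy=+4->D; (1,9):dx=-10,dy=-3->C
  (2,3):dx=+6,dy=+5->C; (2,4):dx=+1,dy=+2->C; (2,5):dx=+9,dy=+12->C; (2,6):dx=+10,dy=-2->D
  (2,7):dx=+4,dy=+4->C; (2,8):dx=+5,dy=+14->C; (2,9):dx=-2,dy=+7->D; (3,4):dx=-5,dy=-3->C
  (3,5):dx=+3,dy=+7->C; (3,6):dx=+4,dy=-7->D; (3,7):dx=-2,dy=-1->C; (3,8):dx=-1,dy=+9->D
  (3,9):dx=-8,dy=+2->D; (4,5):dx=+8,dy=+10->C; (4,6):dx=+9,dy=-4->D; (4,7):dx=+3,dy=+2->C
  (4,8):dx=+4,dy=+12->C; (4,9):dx=-3,dy=+5->D; (5,6):dx=+1,dy=-14->D; (5,7):dx=-5,dy=-8->C
  (5,8):dx=-4,dy=+2->D; (5,9):dx=-11,dy=-5->C; (6,7):dx=-6,dy=+6->D; (6,8):dx=-5,dy=+16->D
  (6,9):dx=-12,dy=+9->D; (7,8):dx=+1,dy=+10->C; (7,9):dx=-6,dy=+3->D; (8,9):dx=-7,dy=-7->C
Step 2: C = 21, D = 15, total pairs = 36.
Step 3: tau = (C - D)/(n(n-1)/2) = (21 - 15)/36 = 0.166667.
Step 4: Exact two-sided p-value (enumerate n! = 362880 permutations of y under H0): p = 0.612202.
Step 5: alpha = 0.05. fail to reject H0.

tau_b = 0.1667 (C=21, D=15), p = 0.612202, fail to reject H0.


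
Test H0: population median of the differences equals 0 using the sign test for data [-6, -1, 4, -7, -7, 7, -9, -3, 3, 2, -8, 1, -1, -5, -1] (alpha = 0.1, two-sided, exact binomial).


Step 1: Discard zero differences. Original n = 15; n_eff = number of nonzero differences = 15.
Nonzero differences (with sign): -6, -1, +4, -7, -7, +7, -9, -3, +3, +2, -8, +1, -1, -5, -1
Step 2: Count signs: positive = 5, negative = 10.
Step 3: Under H0: P(positive) = 0.5, so the number of positives S ~ Bin(15, 0.5).
Step 4: Two-sided exact p-value = sum of Bin(15,0.5) probabilities at or below the observed probability = 0.301758.
Step 5: alpha = 0.1. fail to reject H0.

n_eff = 15, pos = 5, neg = 10, p = 0.301758, fail to reject H0.


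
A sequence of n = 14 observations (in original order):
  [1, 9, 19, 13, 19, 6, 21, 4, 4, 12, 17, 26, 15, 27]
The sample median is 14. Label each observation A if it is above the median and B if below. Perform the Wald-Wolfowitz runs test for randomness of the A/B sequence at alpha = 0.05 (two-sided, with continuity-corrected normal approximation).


Step 1: Compute median = 14; label A = above, B = below.
Labels in order: BBABABABBBAAAA  (n_A = 7, n_B = 7)
Step 2: Count runs R = 8.
Step 3: Under H0 (random ordering), E[R] = 2*n_A*n_B/(n_A+n_B) + 1 = 2*7*7/14 + 1 = 8.0000.
        Var[R] = 2*n_A*n_B*(2*n_A*n_B - n_A - n_B) / ((n_A+n_B)^2 * (n_A+n_B-1)) = 8232/2548 = 3.2308.
        SD[R] = 1.7974.
Step 4: R = E[R], so z = 0 with no continuity correction.
Step 5: Two-sided p-value via normal approximation = 2*(1 - Phi(|z|)) = 1.000000.
Step 6: alpha = 0.05. fail to reject H0.

R = 8, z = 0.0000, p = 1.000000, fail to reject H0.


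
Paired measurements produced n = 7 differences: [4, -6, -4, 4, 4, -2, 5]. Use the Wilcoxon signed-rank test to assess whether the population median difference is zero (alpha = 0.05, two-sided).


Step 1: Drop any zero differences (none here) and take |d_i|.
|d| = [4, 6, 4, 4, 4, 2, 5]
Step 2: Midrank |d_i| (ties get averaged ranks).
ranks: |4|->3.5, |6|->7, |4|->3.5, |4|->3.5, |4|->3.5, |2|->1, |5|->6
Step 3: Attach original signs; sum ranks with positive sign and with negative sign.
W+ = 3.5 + 3.5 + 3.5 + 6 = 16.5
W- = 7 + 3.5 + 1 = 11.5
(Check: W+ + W- = 28 should equal n(n+1)/2 = 28.)
Step 4: Test statistic W = min(W+, W-) = 11.5.
Step 5: Ties in |d|, so use the tie-corrected normal approximation.
        E[W] = n(n+1)/4 = 7*8/4 = 14.
        Tie groups: |d|=4 (t=4); sum(t^3 - t) = 60.
        Var[W] = n(n+1)(2n+1)/24 - sum(t^3-t)/48 = 840/24 - 60/48 = 33.75.
        z = (W - E[W]) / sqrt(Var[W]) = (11.5 - 14) / 5.8095 = -0.4303.
        Two-sided p = 2*Phi(z) = 0.666955.
Step 6: alpha = 0.05. fail to reject H0.

W+ = 16.5, W- = 11.5, W = min = 11.5, p = 0.666955, fail to reject H0.


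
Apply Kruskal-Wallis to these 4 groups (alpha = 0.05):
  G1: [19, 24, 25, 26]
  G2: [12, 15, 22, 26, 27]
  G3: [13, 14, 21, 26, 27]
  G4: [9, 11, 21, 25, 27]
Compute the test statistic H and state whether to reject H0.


Step 1: Combine all N = 19 observations and assign midranks.
sorted (value, group, rank): (9,G4,1), (11,G4,2), (12,G2,3), (13,G3,4), (14,G3,5), (15,G2,6), (19,G1,7), (21,G3,8.5), (21,G4,8.5), (22,G2,10), (24,G1,11), (25,G1,12.5), (25,G4,12.5), (26,G1,15), (26,G2,15), (26,G3,15), (27,G2,18), (27,G3,18), (27,G4,18)
Step 2: Sum ranks within each group.
R_1 = 45.5 (n_1 = 4)
R_2 = 52 (n_2 = 5)
R_3 = 50.5 (n_3 = 5)
R_4 = 42 (n_4 = 5)
Step 3: H = 12/(N(N+1)) * sum(R_i^2/n_i) - 3(N+1)
     = 12/(19*20) * (45.5^2/4 + 52^2/5 + 50.5^2/5 + 42^2/5) - 3*20
     = 0.031579 * 1921.21 - 60
     = 0.669868.
Step 4: Ties present; correction factor C = 1 - 60/(19^3 - 19) = 0.991228. Corrected H = 0.669868 / 0.991228 = 0.675796.
Step 5: Under H0, H ~ chi^2(3); p-value = 0.878882.
Step 6: alpha = 0.05. fail to reject H0.

H = 0.6758, df = 3, p = 0.878882, fail to reject H0.


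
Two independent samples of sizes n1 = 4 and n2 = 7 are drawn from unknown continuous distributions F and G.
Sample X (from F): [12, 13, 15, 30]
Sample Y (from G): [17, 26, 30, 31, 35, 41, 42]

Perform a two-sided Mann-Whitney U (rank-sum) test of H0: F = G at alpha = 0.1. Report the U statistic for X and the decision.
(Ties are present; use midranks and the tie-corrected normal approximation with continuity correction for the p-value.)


Step 1: Combine and sort all 11 observations; assign midranks.
sorted (value, group): (12,X), (13,X), (15,X), (17,Y), (26,Y), (30,X), (30,Y), (31,Y), (35,Y), (41,Y), (42,Y)
ranks: 12->1, 13->2, 15->3, 17->4, 26->5, 30->6.5, 30->6.5, 31->8, 35->9, 41->10, 42->11
Step 2: Rank sum for X: R1 = 1 + 2 + 3 + 6.5 = 12.5.
Step 3: U_X = R1 - n1(n1+1)/2 = 12.5 - 4*5/2 = 12.5 - 10 = 2.5.
       U_Y = n1*n2 - U_X = 28 - 2.5 = 25.5.
Step 4: Ties are present, so use the tie-corrected normal approximation (with continuity correction) for the p-value.
Step 5: p-value = 0.037202; compare to alpha = 0.1. reject H0.

U_X = 2.5, p = 0.037202, reject H0 at alpha = 0.1.


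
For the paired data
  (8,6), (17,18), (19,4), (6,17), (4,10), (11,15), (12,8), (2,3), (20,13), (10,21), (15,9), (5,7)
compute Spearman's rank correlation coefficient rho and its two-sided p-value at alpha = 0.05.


Step 1: Rank x and y separately (midranks; no ties here).
rank(x): 8->5, 17->10, 19->11, 6->4, 4->2, 11->7, 12->8, 2->1, 20->12, 10->6, 15->9, 5->3
rank(y): 6->3, 18->11, 4->2, 17->10, 10->7, 15->9, 8->5, 3->1, 13->8, 21->12, 9->6, 7->4
Step 2: d_i = R_x(i) - R_y(i); compute d_i^2.
  (5-3)^2=4, (10-11)^2=1, (11-2)^2=81, (4-10)^2=36, (2-7)^2=25, (7-9)^2=4, (8-5)^2=9, (1-1)^2=0, (12-8)^2=16, (6-12)^2=36, (9-6)^2=9, (3-4)^2=1
sum(d^2) = 222.
Step 3: rho = 1 - 6*222 / (12*(12^2 - 1)) = 1 - 1332/1716 = 0.223776.
Step 4: Under H0, t = rho * sqrt((n-2)/(1-rho^2)) = 0.7261 ~ t(10).
Step 5: Two-sided p-value from the t-distribution with 10 df = 0.484452.
Step 6: alpha = 0.05. fail to reject H0.

rho = 0.2238, p = 0.484452, fail to reject H0 at alpha = 0.05.
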